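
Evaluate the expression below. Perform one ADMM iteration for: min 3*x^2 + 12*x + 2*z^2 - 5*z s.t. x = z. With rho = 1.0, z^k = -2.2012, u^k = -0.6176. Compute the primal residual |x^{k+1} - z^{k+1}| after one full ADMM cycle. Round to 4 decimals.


ADMM iteration with rho = 1.0, z^k = -2.2012, u^k = -0.6176
Step 1: x-update.
Minimize 3*x^2 + 12*x + (1.0/2)*(x + 2.2012 - 0.6176)^2
FOC: (2*3 + 1.0)*x = -12 + 1.0*(-2.2012 + 0.6176)
x^{k+1} = -1.9405
Step 2: z-update.
Minimize 2*z^2 - 5*z + (1.0/2)*(-1.9405 - z - 0.6176)^2
FOC: (2*2 + 1.0)*z = 5 + 1.0*(-1.9405 - 0.6176)
z^{k+1} = 0.4884
Step 3: u-update.
u^{k+1} = -0.6176 - 1.9405 - 0.4884 = -3.0465
Step 4: Primal residual = |-1.9405 - 0.4884| = 2.4289


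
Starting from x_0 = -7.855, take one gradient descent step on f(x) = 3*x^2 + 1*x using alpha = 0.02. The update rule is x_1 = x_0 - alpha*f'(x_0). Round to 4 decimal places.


We compute the gradient at x_0 and apply the update.
f'(x) = 6*x + 1
f'(-7.855) = 6*-7.855 + 1 = -46.13
x_1 = -7.855 - 0.02*-46.13 = -6.9324


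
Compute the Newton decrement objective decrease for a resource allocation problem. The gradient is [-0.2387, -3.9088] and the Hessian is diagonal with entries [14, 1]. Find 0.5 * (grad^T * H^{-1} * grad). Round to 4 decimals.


Step 1: H is diagonal, so H^(-1) * g = [-0.0171, -3.9088].
Step 2: g^T H^(-1) g = sum_i g_i^2 / H_ii
  = (-0.2387)^2/14 + (-3.9088)^2/1
  = 0.0041 + 15.2787 = 15.2828
Step 3: Objective decrease = 0.5 * g^T H^(-1) g = 7.6414


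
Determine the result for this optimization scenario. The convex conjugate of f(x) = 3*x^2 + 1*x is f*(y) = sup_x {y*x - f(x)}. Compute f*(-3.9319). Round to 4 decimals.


f*(y) = sup_x {y*x - a*x^2 - b*x} = sup_x {(y-b)*x - a*x^2}
FOC: (y - b) - 2a*x = 0 => x* = (y - b)/(2a)
x* = (-3.9319 - 1)/(2*3) = -0.822
f*(-3.9319) = (y-b)^2/(4a) = (-3.9319 - 1)^2/(4*3)
= 24.3236/12 = 2.027


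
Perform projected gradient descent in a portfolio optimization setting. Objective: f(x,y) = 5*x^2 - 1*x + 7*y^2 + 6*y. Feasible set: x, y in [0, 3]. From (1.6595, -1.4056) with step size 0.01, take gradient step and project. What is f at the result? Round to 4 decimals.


Step 1: Compute gradient at (1.6595, -1.4056).
grad_x = 2*5*1.6595 - 1 = 15.595
grad_y = 2*7*-1.4056 + 6 = -13.6784
Step 2: Gradient step.
x_raw = 1.6595 - 0.01*15.595 = 1.5036
y_raw = -1.4056 - 0.01*-13.6784 = -1.2688
Step 3: Project onto [0, 3].
x_proj = clip(1.5036) = 1.5036
y_proj = clip(-1.2688) = 0.0
Step 4: Evaluate f.
f(1.5036, 0.0) = 9.7998


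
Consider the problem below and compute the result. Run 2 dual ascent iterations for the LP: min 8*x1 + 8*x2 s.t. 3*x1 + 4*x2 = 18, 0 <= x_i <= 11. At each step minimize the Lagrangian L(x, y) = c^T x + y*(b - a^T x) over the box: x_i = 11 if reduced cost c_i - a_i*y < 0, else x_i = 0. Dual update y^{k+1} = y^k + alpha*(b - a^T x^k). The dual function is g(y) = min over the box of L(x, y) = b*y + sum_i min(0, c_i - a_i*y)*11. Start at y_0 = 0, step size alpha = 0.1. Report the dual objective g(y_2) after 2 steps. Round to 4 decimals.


Dual ascent for LP: min 8*x1 + 8*x2, 3*x1 + 4*x2 = 18, 0 <= x_i <= 11
Step 1: y^k = 0.0, reduced costs: (8.0, 8.0)
  x^k = (0.0, 0.0), subgradient = b - a^T x = 18.0
  y^{k+1} = 0.0 + 0.1*18.0 = 1.8
Step 2: y^k = 1.8, reduced costs: (2.6, 0.8)
  x^k = (0.0, 0.0), subgradient = b - a^T x = 18.0
  y^{k+1} = 1.8 + 0.1*18.0 = 3.6
Dual objective at y_2 = 3.6: reduced costs (-2.8, -6.4), box minimizer x = (11.0, 11.0)
g(y_2) = b*y + (c1 - a1*y)*x1 + (c2 - a2*y)*x2 = 18*3.6 + (-2.8)*11.0 + (-6.4)*11.0 = 64.8 - 30.8 - 70.4 = -36.4


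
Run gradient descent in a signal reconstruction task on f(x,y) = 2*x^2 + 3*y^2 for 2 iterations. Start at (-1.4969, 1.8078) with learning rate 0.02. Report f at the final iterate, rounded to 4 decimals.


Gradient descent on f(x,y) = 2*x^2 + 3*y^2.
Starting point: (-1.4969, 1.8078), alpha = 0.02
Step 1: grad_x = 2*2*-1.4969 = -5.9876, grad_y = 2*3*1.8078 = 10.8468
  x_1 = -1.4969 - 0.02*-5.9876 = -1.3771
  y_1 = 1.8078 - 0.02*10.8468 = 1.5909
Step 2: grad_x = 2*2*-1.3771 = -5.5086, grad_y = 2*3*1.5909 = 9.5452
  x_2 = -1.3771 - 0.02*-5.5086 = -1.267
  y_2 = 1.5909 - 0.02*9.5452 = 1.4
f(-1.267, 1.4) = 2*(-1.267)^2 + 3*1.4^2 = 9.0901


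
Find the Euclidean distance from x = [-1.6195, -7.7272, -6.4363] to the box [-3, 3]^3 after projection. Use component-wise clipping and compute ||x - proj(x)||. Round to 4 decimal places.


Project each component onto [-3, 3].
clip(-1.6195) = -1.6195, clip(-7.7272) = -3.0, clip(-6.4363) = -3.0
Projection = [-1.6195, -3.0, -3.0]
Squared diffs: [0.0, 22.3464, 11.8082]
Distance = sqrt(34.1546) = 5.8442


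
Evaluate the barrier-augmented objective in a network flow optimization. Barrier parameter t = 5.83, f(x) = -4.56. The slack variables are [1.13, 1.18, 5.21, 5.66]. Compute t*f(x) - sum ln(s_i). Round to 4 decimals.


Step 1: Compute log-barrier.
ln values: [0.1222, 0.1655, 1.6506, 1.7334]
phi = -(0.1222 + 0.1655 + 1.6506 + 1.7334) = -3.6717
Step 2: Compute augmented objective.
t*f(x) = 5.83*-4.56 = -26.5848
Total = -26.5848 - 3.6717 = -30.2565


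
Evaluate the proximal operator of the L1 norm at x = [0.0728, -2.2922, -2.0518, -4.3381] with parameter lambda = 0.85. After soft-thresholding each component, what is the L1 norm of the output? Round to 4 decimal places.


Soft-thresholding with lambda = 0.85:
prox(0.0728) = sign(0.0728)*max(|0.0728| - 0.85, 0) = 0.0
prox(-2.2922) = sign(-2.2922)*max(|-2.2922| - 0.85, 0) = -1.4422
prox(-2.0518) = sign(-2.0518)*max(|-2.0518| - 0.85, 0) = -1.2018
prox(-4.3381) = sign(-4.3381)*max(|-4.3381| - 0.85, 0) = -3.4881
prox(x) = [0.0, -1.4422, -1.2018, -3.4881]
||prox(x)||_1 = 0.0 + 1.4422 + 1.2018 + 3.4881 = 6.1321


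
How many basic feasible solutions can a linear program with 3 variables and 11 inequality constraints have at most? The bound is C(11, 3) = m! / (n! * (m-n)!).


Each vertex corresponds to some choice of n active constraints out of m, so the number of vertices is at most C(m, n) = m! / (n!(m-n)!).
m = 11, n = 3
Numerator: 11 * 10 * 9
Denominator: 3! = 6
C(11, 3) = 165


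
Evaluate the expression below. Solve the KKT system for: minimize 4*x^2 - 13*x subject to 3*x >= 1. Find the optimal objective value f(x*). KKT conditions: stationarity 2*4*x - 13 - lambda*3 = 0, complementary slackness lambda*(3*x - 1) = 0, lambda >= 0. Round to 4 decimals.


Step 1: Try lambda = 0 (constraint inactive).
Stationarity: 2*4*x - 13 = 0
x* = 13/(2*4) = 1.625
Check constraint: 3*1.625 = 4.875 >= 1 -- satisfied.
Step 2: Compute optimal value.
f(x*) = 4*1.625^2 - 13*1.625 = -10.5625


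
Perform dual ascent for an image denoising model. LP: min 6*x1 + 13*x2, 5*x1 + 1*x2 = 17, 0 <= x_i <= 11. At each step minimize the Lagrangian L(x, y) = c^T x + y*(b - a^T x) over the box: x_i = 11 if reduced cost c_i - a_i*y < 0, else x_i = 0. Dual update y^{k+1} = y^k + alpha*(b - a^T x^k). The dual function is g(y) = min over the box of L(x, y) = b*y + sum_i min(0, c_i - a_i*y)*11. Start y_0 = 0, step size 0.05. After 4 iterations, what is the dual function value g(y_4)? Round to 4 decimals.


Dual ascent for LP: min 6*x1 + 13*x2, 5*x1 + 1*x2 = 17, 0 <= x_i <= 11
Step 1: y^k = 0.0, reduced costs: (6.0, 13.0)
  x^k = (0.0, 0.0), subgradient = b - a^T x = 17.0
  y^{k+1} = 0.0 + 0.05*17.0 = 0.85
Step 2: y^k = 0.85, reduced costs: (1.75, 12.15)
  x^k = (0.0, 0.0), subgradient = b - a^T x = 17.0
  y^{k+1} = 0.85 + 0.05*17.0 = 1.7
Step 3: y^k = 1.7, reduced costs: (-2.5, 11.3)
  x^k = (11.0, 0.0), subgradient = b - a^T x = -38.0
  y^{k+1} = 1.7 + 0.05*-38.0 = -0.2
Step 4: y^k = -0.2, reduced costs: (7.0, 13.2)
  x^k = (0.0, 0.0), subgradient = b - a^T x = 17.0
  y^{k+1} = -0.2 + 0.05*17.0 = 0.65
Dual objective at y_4 = 0.65: reduced costs (2.75, 12.35), box minimizer x = (0.0, 0.0)
g(y_4) = b*y + (c1 - a1*y)*x1 + (c2 - a2*y)*x2 = 17*0.65 + 2.75*0.0 + 12.35*0.0 = 11.05 + 0.0 + 0.0 = 11.05


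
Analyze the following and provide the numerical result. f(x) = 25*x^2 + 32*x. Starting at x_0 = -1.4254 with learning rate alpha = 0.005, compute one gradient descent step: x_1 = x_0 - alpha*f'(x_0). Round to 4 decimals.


We compute the gradient at x_0 and apply the update.
f'(x) = 50*x + 32
f'(-1.4254) = 50*-1.4254 + 32 = -39.27
x_1 = -1.4254 - 0.005*-39.27 = -1.2291


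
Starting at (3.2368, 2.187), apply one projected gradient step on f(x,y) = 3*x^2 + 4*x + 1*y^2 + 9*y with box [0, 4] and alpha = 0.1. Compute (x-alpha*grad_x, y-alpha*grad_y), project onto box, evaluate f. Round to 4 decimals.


Step 1: Compute gradient at (3.2368, 2.187).
grad_x = 2*3*3.2368 + 4 = 23.4208
grad_y = 2*1*2.187 + 9 = 13.374
Step 2: Gradient step.
x_raw = 3.2368 - 0.1*23.4208 = 0.8947
y_raw = 2.187 - 0.1*13.374 = 0.8496
Step 3: Project onto [0, 4].
x_proj = clip(0.8947) = 0.8947
y_proj = clip(0.8496) = 0.8496
Step 4: Evaluate f.
f(0.8947, 0.8496) = 14.3487


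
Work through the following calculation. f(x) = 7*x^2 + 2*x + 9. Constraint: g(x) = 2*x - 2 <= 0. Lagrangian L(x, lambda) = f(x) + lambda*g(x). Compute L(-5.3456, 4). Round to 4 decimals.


Step 1: Evaluate f(x).
f(-5.3456) = 7*(-5.3456)^2 + 2*(-5.3456) + 9 = 198.3369
Step 2: Evaluate g(x).
g(-5.3456) = 2*-5.3456 - 2 = -12.6912
Step 3: Compute Lagrangian.
L = 198.3369 + 4*-12.6912 = 147.5721


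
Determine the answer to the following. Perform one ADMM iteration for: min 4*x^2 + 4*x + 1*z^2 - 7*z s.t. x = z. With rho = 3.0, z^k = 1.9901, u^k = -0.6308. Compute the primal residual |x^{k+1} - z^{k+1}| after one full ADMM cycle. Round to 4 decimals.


ADMM iteration with rho = 3.0, z^k = 1.9901, u^k = -0.6308
Step 1: x-update.
Minimize 4*x^2 + 4*x + (3.0/2)*(x - 1.9901 - 0.6308)^2
FOC: (2*4 + 3.0)*x = -4 + 3.0*(1.9901 + 0.6308)
x^{k+1} = 0.3512
Step 2: z-update.
Minimize 1*z^2 - 7*z + (3.0/2)*(0.3512 - z - 0.6308)^2
FOC: (2*1 + 3.0)*z = 7 + 3.0*(0.3512 - 0.6308)
z^{k+1} = 1.2322
Step 3: u-update.
u^{k+1} = -0.6308 + 0.3512 - 1.2322 = -1.5119
Step 4: Primal residual = |0.3512 - 1.2322| = 0.8811


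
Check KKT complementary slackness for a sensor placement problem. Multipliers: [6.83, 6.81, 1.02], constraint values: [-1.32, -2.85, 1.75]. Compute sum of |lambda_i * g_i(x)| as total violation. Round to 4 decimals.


KKT complementary slackness check:
lambda_1 * g_1 = 6.83 * -1.32 = -9.0156
lambda_2 * g_2 = 6.81 * -2.85 = -19.4085
lambda_3 * g_3 = 1.02 * 1.75 = 1.785
Total violation = 9.0156 + 19.4085 + 1.785 = 30.2091


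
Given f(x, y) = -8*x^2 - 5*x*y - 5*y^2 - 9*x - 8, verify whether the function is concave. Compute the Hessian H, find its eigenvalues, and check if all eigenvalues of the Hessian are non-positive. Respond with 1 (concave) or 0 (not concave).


The Hessian of f(x,y) = -8*x^2 - 5*x*y - 5*y^2 - 9*x - 8 is:
H = [[-16, -5], [-5, -10]]
Trace = -16 - 10 = -26
Determinant = -16*-10 - (-5)^2 = 135
Discriminant = (-26)^2 - 4*135 = 136.0
Eigenvalues: lambda_1 = -18.831, lambda_2 = -7.169
The function is concave.

1


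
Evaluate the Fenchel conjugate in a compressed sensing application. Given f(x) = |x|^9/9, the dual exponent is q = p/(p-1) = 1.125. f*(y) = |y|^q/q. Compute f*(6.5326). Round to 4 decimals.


The conjugate exponent q satisfies 1/p + 1/q = 1.
p = 9, so q = 9/(9 - 1) = 1.125
|y|^q = 6.5326^1.125 = 8.2598
f*(6.5326) = 8.2598 / 1.125 = 7.3421


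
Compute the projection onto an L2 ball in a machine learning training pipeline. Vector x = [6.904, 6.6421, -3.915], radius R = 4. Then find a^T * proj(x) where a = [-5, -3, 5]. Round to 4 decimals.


Step 1: Compute ||x|| (intermediates to 6 decimals).
||x|| = sqrt(6.904^2 + 6.6421^2 + (-3.915)^2) = 10.349393
Step 2: Project.
Since ||x|| > R, scale = R/||x|| = 4/10.349393 = 0.386496, proj(x) = scale * x
proj(x) = [2.668368, 2.567145, -1.513132]
Step 3: Dot product.
a^T * proj(x) = -5*2.668368 - 3*2.567145 + 5*(-1.513132) = -28.6089


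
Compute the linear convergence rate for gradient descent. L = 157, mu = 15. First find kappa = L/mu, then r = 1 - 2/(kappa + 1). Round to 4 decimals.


Step 1: Compute the condition number.
kappa = L/mu = 157/15 = 10.4667
Step 2: Compute the convergence rate.
r = 1 - 2/(kappa + 1) = 1 - 2*mu/(L + mu) = (L - mu)/(L + mu) = 142/172 = 0.8256


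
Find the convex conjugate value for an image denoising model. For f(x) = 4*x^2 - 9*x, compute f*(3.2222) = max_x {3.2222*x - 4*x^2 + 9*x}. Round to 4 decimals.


f*(y) = sup_x {y*x - a*x^2 - b*x} = sup_x {(y-b)*x - a*x^2}
FOC: (y - b) - 2a*x = 0 => x* = (y - b)/(2a)
x* = (3.2222 + 9)/(2*4) = 1.5278
f*(3.2222) = (y-b)^2/(4a) = (3.2222 + 9)^2/(4*4)
= 149.3822/16 = 9.3364


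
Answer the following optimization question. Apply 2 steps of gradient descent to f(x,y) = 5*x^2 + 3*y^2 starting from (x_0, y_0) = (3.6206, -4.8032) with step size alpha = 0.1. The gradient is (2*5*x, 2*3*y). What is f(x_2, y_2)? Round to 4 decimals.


Gradient descent on f(x,y) = 5*x^2 + 3*y^2.
Starting point: (3.6206, -4.8032), alpha = 0.1
Step 1: grad_x = 2*5*3.6206 = 36.206, grad_y = 2*3*-4.8032 = -28.8192
  x_1 = 3.6206 - 0.1*36.206 = -0.0
  y_1 = -4.8032 - 0.1*-28.8192 = -1.9213
Step 2: grad_x = 2*5*-0.0 = -0.0, grad_y = 2*3*-1.9213 = -11.5277
  x_2 = -0.0 - 0.1*-0.0 = 0.0
  y_2 = -1.9213 - 0.1*-11.5277 = -0.7685
f(0.0, -0.7685) = 5*0.0^2 + 3*(-0.7685)^2 = 1.7718


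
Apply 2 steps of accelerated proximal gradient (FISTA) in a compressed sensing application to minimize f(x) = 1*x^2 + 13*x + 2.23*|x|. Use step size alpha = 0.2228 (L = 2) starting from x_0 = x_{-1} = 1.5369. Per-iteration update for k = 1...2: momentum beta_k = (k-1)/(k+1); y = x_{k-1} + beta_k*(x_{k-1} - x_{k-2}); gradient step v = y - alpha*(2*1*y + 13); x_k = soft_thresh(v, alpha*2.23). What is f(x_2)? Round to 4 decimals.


FISTA on f(x) = 1*x^2 + 13*x + 2.23*|x|
L = 2, alpha = 0.2228
Iteration 1: beta = 0.0, y = 1.5369 + 0.0*(1.5369 - 1.5369) = 1.5369
  grad(y) = 16.0738, v = y - alpha*grad = -2.0443
  prox(v) = soft_thresh(-2.0443, 0.4968) = -1.5475
Iteration 2: beta = 0.3333, y = -1.5475 + 0.3333*(-1.5475 - 1.5369) = -2.5756
  grad(y) = 7.8487, v = y - alpha*grad = -4.3243
  prox(v) = soft_thresh(-4.3243, 0.4968) = -3.8275
f(x_2) = 1*(-3.8275)^2 + 13*(-3.8275) + 2.23*|-3.8275| = -26.5724


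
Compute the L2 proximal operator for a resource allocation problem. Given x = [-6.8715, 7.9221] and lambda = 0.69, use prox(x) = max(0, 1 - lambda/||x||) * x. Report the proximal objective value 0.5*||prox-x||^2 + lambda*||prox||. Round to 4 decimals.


Step 1: Compute ||x||.
||x|| = 10.487
Step 2: Compute scaling factor.
scale = max(0, 1 - 0.69/10.487) = 0.9342
Step 3: prox(x) = [-6.4194, 7.4009]
||prox(x)|| = 9.797
Step 4: Proximal objective.
0.5*||prox-x||^2 = 0.2381
lambda*||prox|| = 6.7599
Total = 6.998


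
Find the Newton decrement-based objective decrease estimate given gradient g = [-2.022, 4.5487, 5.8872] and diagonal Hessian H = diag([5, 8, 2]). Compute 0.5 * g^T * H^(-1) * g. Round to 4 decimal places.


Step 1: H is diagonal, so H^(-1) * g = [-0.4044, 0.5686, 2.9436].
Step 2: g^T H^(-1) g = sum_i g_i^2 / H_ii
  = (-2.022)^2/5 + (4.5487)^2/8 + (5.8872)^2/2
  = 0.8177 + 2.5863 + 17.3296 = 20.7336
Step 3: Objective decrease = 0.5 * g^T H^(-1) g = 10.3668


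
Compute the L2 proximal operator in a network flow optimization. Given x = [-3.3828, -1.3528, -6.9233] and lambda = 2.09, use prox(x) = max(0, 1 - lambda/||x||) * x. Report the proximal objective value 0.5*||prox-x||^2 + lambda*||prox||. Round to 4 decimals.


Step 1: Compute ||x||.
||x|| = 7.8234
Step 2: Compute scaling factor.
scale = max(0, 1 - 2.09/7.8234) = 0.7329
Step 3: prox(x) = [-2.4791, -0.9914, -5.0738]
||prox(x)|| = 5.7334
Step 4: Proximal objective.
0.5*||prox-x||^2 = 2.1841
lambda*||prox|| = 11.9828
Total = 14.1668


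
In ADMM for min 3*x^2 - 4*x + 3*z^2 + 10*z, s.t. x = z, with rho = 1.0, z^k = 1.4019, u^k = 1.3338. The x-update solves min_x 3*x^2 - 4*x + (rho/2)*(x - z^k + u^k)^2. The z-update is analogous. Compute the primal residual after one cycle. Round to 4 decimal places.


ADMM iteration with rho = 1.0, z^k = 1.4019, u^k = 1.3338
Step 1: x-update.
Minimize 3*x^2 - 4*x + (1.0/2)*(x - 1.4019 + 1.3338)^2
FOC: (2*3 + 1.0)*x = 4 + 1.0*(1.4019 - 1.3338)
x^{k+1} = 0.5812
Step 2: z-update.
Minimize 3*z^2 + 10*z + (1.0/2)*(0.5812 - z + 1.3338)^2
FOC: (2*3 + 1.0)*z = -10 + 1.0*(0.5812 + 1.3338)
z^{k+1} = -1.155
Step 3: u-update.
u^{k+1} = 1.3338 + 0.5812 + 1.155 = 3.07
Step 4: Primal residual = |0.5812 + 1.155| = 1.7362


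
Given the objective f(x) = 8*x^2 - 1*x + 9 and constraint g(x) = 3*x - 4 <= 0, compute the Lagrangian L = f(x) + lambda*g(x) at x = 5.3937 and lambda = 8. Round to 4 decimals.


Step 1: Evaluate f(x).
f(5.3937) = 8*5.3937^2 - 1*5.3937 + 9 = 236.3423
Step 2: Evaluate g(x).
g(5.3937) = 3*5.3937 - 4 = 12.1811
Step 3: Compute Lagrangian.
L = 236.3423 + 8*12.1811 = 333.7911


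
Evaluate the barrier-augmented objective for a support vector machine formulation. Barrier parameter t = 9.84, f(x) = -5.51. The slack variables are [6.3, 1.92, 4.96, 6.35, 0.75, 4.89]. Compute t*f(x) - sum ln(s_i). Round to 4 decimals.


Step 1: Compute log-barrier.
ln values: [1.8405, 0.6523, 1.6014, 1.8485, -0.2877, 1.5872]
phi = -(1.8405 + 0.6523 + 1.6014 + 1.8485 - 0.2877 + 1.5872) = -7.2422
Step 2: Compute augmented objective.
t*f(x) = 9.84*-5.51 = -54.2184
Total = -54.2184 - 7.2422 = -61.4606


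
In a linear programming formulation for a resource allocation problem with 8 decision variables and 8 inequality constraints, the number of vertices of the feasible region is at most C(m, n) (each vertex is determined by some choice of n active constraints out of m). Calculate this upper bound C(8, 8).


Each vertex corresponds to some choice of n active constraints out of m, so the number of vertices is at most C(m, n) = m! / (n!(m-n)!).
m = 8, n = 8
Numerator: 8 * 7 * 6 * 5 * 4 * 3 * 2 * 1
Denominator: 8! = 40320
C(8, 8) = 1


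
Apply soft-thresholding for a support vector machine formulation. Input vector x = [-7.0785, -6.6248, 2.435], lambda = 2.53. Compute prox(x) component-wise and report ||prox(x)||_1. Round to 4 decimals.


Soft-thresholding with lambda = 2.53:
prox(-7.0785) = sign(-7.0785)*max(|-7.0785| - 2.53, 0) = -4.5485
prox(-6.6248) = sign(-6.6248)*max(|-6.6248| - 2.53, 0) = -4.0948
prox(2.435) = sign(2.435)*max(|2.435| - 2.53, 0) = 0.0
prox(x) = [-4.5485, -4.0948, 0.0]
||prox(x)||_1 = 4.5485 + 4.0948 + 0.0 = 8.6433


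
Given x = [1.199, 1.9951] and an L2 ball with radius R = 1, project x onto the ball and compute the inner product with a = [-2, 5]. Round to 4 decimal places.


Step 1: Compute ||x|| (intermediates to 6 decimals).
||x|| = sqrt(1.199^2 + 1.9951^2) = 2.327665
Step 2: Project.
Since ||x|| > R, scale = R/||x|| = 1/2.327665 = 0.429615, proj(x) = scale * x
proj(x) = [0.515108, 0.857125]
Step 3: Dot product.
a^T * proj(x) = -2*0.515108 + 5*0.857125 = 3.2554


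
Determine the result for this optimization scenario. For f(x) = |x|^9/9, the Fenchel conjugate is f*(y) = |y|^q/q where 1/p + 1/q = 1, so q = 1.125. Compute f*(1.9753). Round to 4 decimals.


The conjugate exponent q satisfies 1/p + 1/q = 1.
p = 9, so q = 9/(9 - 1) = 1.125
|y|^q = 1.9753^1.125 = 2.1507
f*(1.9753) = 2.1507 / 1.125 = 1.9118


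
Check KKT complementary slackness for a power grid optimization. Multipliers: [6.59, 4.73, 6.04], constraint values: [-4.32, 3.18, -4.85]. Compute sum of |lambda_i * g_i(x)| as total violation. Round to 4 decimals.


KKT complementary slackness check:
lambda_1 * g_1 = 6.59 * -4.32 = -28.4688
lambda_2 * g_2 = 4.73 * 3.18 = 15.0414
lambda_3 * g_3 = 6.04 * -4.85 = -29.294
Total violation = 28.4688 + 15.0414 + 29.294 = 72.8042


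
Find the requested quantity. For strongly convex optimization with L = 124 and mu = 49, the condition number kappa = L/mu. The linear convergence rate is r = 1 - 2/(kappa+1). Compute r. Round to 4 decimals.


Step 1: Compute the condition number.
kappa = L/mu = 124/49 = 2.5306
Step 2: Compute the convergence rate.
r = 1 - 2/(kappa + 1) = 1 - 2*mu/(L + mu) = (L - mu)/(L + mu) = 75/173 = 0.4335


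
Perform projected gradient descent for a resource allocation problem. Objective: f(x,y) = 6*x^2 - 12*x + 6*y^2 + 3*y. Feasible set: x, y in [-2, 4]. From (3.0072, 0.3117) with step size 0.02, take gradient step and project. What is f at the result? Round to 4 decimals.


Step 1: Compute gradient at (3.0072, 0.3117).
grad_x = 2*6*3.0072 - 12 = 24.0864
grad_y = 2*6*0.3117 + 3 = 6.7404
Step 2: Gradient step.
x_raw = 3.0072 - 0.02*24.0864 = 2.5255
y_raw = 0.3117 - 0.02*6.7404 = 0.1769
Step 3: Project onto [-2, 4].
x_proj = clip(2.5255) = 2.5255
y_proj = clip(0.1769) = 0.1769
Step 4: Evaluate f.
f(2.5255, 0.1769) = 8.6808


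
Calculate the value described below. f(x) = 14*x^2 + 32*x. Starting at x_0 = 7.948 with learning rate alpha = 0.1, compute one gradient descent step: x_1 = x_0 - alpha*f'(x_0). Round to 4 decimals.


We compute the gradient at x_0 and apply the update.
f'(x) = 28*x + 32
f'(7.948) = 28*7.948 + 32 = 254.544
x_1 = 7.948 - 0.1*254.544 = -17.5064


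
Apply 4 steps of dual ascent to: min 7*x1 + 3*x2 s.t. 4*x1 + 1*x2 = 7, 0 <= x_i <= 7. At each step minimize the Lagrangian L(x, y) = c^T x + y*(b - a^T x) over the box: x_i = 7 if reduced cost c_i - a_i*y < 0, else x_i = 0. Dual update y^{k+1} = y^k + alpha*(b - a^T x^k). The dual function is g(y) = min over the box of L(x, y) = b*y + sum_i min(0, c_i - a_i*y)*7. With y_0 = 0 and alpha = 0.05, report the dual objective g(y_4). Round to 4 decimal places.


Dual ascent for LP: min 7*x1 + 3*x2, 4*x1 + 1*x2 = 7, 0 <= x_i <= 7
Step 1: y^k = 0.0, reduced costs: (7.0, 3.0)
  x^k = (0.0, 0.0), subgradient = b - a^T x = 7.0
  y^{k+1} = 0.0 + 0.05*7.0 = 0.35
Step 2: y^k = 0.35, reduced costs: (5.6, 2.65)
  x^k = (0.0, 0.0), subgradient = b - a^T x = 7.0
  y^{k+1} = 0.35 + 0.05*7.0 = 0.7
Step 3: y^k = 0.7, reduced costs: (4.2, 2.3)
  x^k = (0.0, 0.0), subgradient = b - a^T x = 7.0
  y^{k+1} = 0.7 + 0.05*7.0 = 1.05
Step 4: y^k = 1.05, reduced costs: (2.8, 1.95)
  x^k = (0.0, 0.0), subgradient = b - a^T x = 7.0
  y^{k+1} = 1.05 + 0.05*7.0 = 1.4
Dual objective at y_4 = 1.4: reduced costs (1.4, 1.6), box minimizer x = (0.0, 0.0)
g(y_4) = b*y + (c1 - a1*y)*x1 + (c2 - a2*y)*x2 = 7*1.4 + 1.4*0.0 + 1.6*0.0 = 9.8 + 0.0 + 0.0 = 9.8


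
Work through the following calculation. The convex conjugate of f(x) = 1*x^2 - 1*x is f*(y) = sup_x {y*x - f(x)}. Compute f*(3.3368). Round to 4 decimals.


f*(y) = sup_x {y*x - a*x^2 - b*x} = sup_x {(y-b)*x - a*x^2}
FOC: (y - b) - 2a*x = 0 => x* = (y - b)/(2a)
x* = (3.3368 + 1)/(2*1) = 2.1684
f*(3.3368) = (y-b)^2/(4a) = (3.3368 + 1)^2/(4*1)
= 18.8078/4 = 4.702


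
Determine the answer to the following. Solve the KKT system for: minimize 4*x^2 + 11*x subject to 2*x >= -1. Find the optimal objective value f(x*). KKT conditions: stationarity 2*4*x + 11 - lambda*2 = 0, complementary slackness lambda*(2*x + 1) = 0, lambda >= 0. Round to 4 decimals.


Step 1: Try lambda = 0 (constraint inactive).
x_unc = -11/(2*4) = -1.375
Check: 2*-1.375 = -2.75 < -1 -- violated!
Step 2: Constraint must be active: 2*x = -1
x* = -1/2 = -0.5
lambda = (2*4*(-0.5) + 11)/2 = 3.5
Step 3: Compute optimal value.
f(x*) = 4*(-0.5)^2 + 11*(-0.5) = -4.5


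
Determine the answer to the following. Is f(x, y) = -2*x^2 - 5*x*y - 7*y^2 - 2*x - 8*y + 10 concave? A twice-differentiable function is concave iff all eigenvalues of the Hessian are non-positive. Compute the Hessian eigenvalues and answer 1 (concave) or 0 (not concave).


The Hessian of f(x,y) = -2*x^2 - 5*x*y - 7*y^2 - 2*x - 8*y + 10 is:
H = [[-4, -5], [-5, -14]]
Trace = -4 - 14 = -18
Determinant = -4*-14 - (-5)^2 = 31
Discriminant = (-18)^2 - 4*31 = 200.0
Eigenvalues: lambda_1 = -16.0711, lambda_2 = -1.9289
The function is concave.

1


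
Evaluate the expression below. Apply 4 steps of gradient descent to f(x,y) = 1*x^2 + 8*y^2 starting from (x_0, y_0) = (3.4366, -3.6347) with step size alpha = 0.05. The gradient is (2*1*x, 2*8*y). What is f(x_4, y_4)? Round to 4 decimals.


Gradient descent on f(x,y) = 1*x^2 + 8*y^2.
Starting point: (3.4366, -3.6347), alpha = 0.05
Step 1: grad_x = 2*1*3.4366 = 6.8732, grad_y = 2*8*-3.6347 = -58.1552
  x_1 = 3.4366 - 0.05*6.8732 = 3.0929
  y_1 = -3.6347 - 0.05*-58.1552 = -0.7269
Step 2: grad_x = 2*1*3.0929 = 6.1859, grad_y = 2*8*-0.7269 = -11.631
  x_2 = 3.0929 - 0.05*6.1859 = 2.7836
  y_2 = -0.7269 - 0.05*-11.631 = -0.1454
Step 3: grad_x = 2*1*2.7836 = 5.5673, grad_y = 2*8*-0.1454 = -2.3262
  x_3 = 2.7836 - 0.05*5.5673 = 2.5053
  y_3 = -0.1454 - 0.05*-2.3262 = -0.0291
Step 4: grad_x = 2*1*2.5053 = 5.0106, grad_y = 2*8*-0.0291 = -0.4652
  x_4 = 2.5053 - 0.05*5.0106 = 2.2548
  y_4 = -0.0291 - 0.05*-0.4652 = -0.0058
f(2.2548, -0.0058) = 1*2.2548^2 + 8*(-0.0058)^2 = 5.0842


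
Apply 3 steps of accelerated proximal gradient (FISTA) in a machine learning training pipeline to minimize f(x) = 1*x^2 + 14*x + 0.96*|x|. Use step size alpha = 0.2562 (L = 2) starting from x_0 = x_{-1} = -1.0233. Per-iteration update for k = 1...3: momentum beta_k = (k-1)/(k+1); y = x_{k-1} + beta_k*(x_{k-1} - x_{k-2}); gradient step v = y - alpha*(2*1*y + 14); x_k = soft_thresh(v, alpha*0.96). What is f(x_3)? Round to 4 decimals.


FISTA on f(x) = 1*x^2 + 14*x + 0.96*|x|
L = 2, alpha = 0.2562
Iteration 1: beta = 0.0, y = -1.0233 + 0.0*(-1.0233 + 1.0233) = -1.0233
  grad(y) = 11.9534, v = y - alpha*grad = -4.0858
  prox(v) = soft_thresh(-4.0858, 0.246) = -3.8398
Iteration 2: beta = 0.3333, y = -3.8398 + 0.3333*(-3.8398 + 1.0233) = -4.7786
  grad(y) = 4.4427, v = y - alpha*grad = -5.9169
  prox(v) = soft_thresh(-5.9169, 0.246) = -5.6709
Iteration 3: beta = 0.5, y = -5.6709 + 0.5*(-5.6709 + 3.8398) = -6.5865
  grad(y) = 0.8271, v = y - alpha*grad = -6.7984
  prox(v) = soft_thresh(-6.7984, 0.246) = -6.5524
f(x_3) = 1*(-6.5524)^2 + 14*(-6.5524) + 0.96*|-6.5524| = -42.5093


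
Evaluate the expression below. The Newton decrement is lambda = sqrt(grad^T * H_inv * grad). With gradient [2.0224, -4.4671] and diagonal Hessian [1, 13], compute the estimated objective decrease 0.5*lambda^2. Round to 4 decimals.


Step 1: H is diagonal, so H^(-1) * g = [2.0224, -0.3436].
Step 2: g^T H^(-1) g = sum_i g_i^2 / H_ii
  = (2.0224)^2/1 + (-4.4671)^2/13
  = 4.0901 + 1.535 = 5.6251
Step 3: Objective decrease = 0.5 * g^T H^(-1) g = 2.8126


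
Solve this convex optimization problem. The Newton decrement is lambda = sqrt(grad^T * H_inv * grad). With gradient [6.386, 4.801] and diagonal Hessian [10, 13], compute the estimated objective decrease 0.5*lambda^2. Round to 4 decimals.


Step 1: H is diagonal, so H^(-1) * g = [0.6386, 0.3693].
Step 2: g^T H^(-1) g = sum_i g_i^2 / H_ii
  = (6.386)^2/10 + (4.801)^2/13
  = 4.0781 + 1.773 = 5.8511
Step 3: Objective decrease = 0.5 * g^T H^(-1) g = 2.9256


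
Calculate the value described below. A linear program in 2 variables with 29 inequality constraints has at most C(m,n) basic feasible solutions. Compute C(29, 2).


Each vertex corresponds to some choice of n active constraints out of m, so the number of vertices is at most C(m, n) = m! / (n!(m-n)!).
m = 29, n = 2
Numerator: 29 * 28
Denominator: 2! = 2
C(29, 2) = 406


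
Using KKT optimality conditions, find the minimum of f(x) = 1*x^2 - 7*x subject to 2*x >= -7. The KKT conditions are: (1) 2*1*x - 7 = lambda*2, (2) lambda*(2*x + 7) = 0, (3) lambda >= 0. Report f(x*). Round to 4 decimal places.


Step 1: Try lambda = 0 (constraint inactive).
Stationarity: 2*1*x - 7 = 0
x* = 7/(2*1) = 3.5
Check constraint: 2*3.5 = 7.0 >= -7 -- satisfied.
Step 2: Compute optimal value.
f(x*) = 1*3.5^2 - 7*3.5 = -12.25


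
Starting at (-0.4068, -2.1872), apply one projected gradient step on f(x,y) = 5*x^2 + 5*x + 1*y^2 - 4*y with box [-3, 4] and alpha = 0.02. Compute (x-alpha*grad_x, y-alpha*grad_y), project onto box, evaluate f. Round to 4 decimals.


Step 1: Compute gradient at (-0.4068, -2.1872).
grad_x = 2*5*-0.4068 + 5 = 0.932
grad_y = 2*1*-2.1872 - 4 = -8.3744
Step 2: Gradient step.
x_raw = -0.4068 - 0.02*0.932 = -0.4254
y_raw = -2.1872 - 0.02*-8.3744 = -2.0197
Step 3: Project onto [-3, 4].
x_proj = clip(-0.4254) = -0.4254
y_proj = clip(-2.0197) = -2.0197
Step 4: Evaluate f.
f(-0.4254, -2.0197) = 10.9359


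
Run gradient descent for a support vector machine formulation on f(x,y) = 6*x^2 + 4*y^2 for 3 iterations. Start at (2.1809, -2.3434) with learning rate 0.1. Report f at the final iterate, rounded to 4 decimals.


Gradient descent on f(x,y) = 6*x^2 + 4*y^2.
Starting point: (2.1809, -2.3434), alpha = 0.1
Step 1: grad_x = 2*6*2.1809 = 26.1708, grad_y = 2*4*-2.3434 = -18.7472
  x_1 = 2.1809 - 0.1*26.1708 = -0.4362
  y_1 = -2.3434 - 0.1*-18.7472 = -0.4687
Step 2: grad_x = 2*6*-0.4362 = -5.2342, grad_y = 2*4*-0.4687 = -3.7494
  x_2 = -0.4362 - 0.1*-5.2342 = 0.0872
  y_2 = -0.4687 - 0.1*-3.7494 = -0.0937
Step 3: grad_x = 2*6*0.0872 = 1.0468, grad_y = 2*4*-0.0937 = -0.7499
  x_3 = 0.0872 - 0.1*1.0468 = -0.0174
  y_3 = -0.0937 - 0.1*-0.7499 = -0.0187
f(-0.0174, -0.0187) = 6*(-0.0174)^2 + 4*(-0.0187)^2 = 0.0032


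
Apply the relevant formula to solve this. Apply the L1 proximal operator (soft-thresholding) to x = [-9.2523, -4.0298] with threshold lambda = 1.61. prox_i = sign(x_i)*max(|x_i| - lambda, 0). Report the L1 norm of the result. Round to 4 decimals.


Soft-thresholding with lambda = 1.61:
prox(-9.2523) = sign(-9.2523)*max(|-9.2523| - 1.61, 0) = -7.6423
prox(-4.0298) = sign(-4.0298)*max(|-4.0298| - 1.61, 0) = -2.4198
prox(x) = [-7.6423, -2.4198]
||prox(x)||_1 = 7.6423 + 2.4198 = 10.0621


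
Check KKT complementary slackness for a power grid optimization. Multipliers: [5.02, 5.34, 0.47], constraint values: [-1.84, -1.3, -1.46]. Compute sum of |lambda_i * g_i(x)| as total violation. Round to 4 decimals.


KKT complementary slackness check:
lambda_1 * g_1 = 5.02 * -1.84 = -9.2368
lambda_2 * g_2 = 5.34 * -1.3 = -6.942
lambda_3 * g_3 = 0.47 * -1.46 = -0.6862
Total violation = 9.2368 + 6.942 + 0.6862 = 16.865


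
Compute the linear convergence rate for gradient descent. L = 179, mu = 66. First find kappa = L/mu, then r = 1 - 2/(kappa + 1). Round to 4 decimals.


Step 1: Compute the condition number.
kappa = L/mu = 179/66 = 2.7121
Step 2: Compute the convergence rate.
r = 1 - 2/(kappa + 1) = 1 - 2*mu/(L + mu) = (L - mu)/(L + mu) = 113/245 = 0.4612


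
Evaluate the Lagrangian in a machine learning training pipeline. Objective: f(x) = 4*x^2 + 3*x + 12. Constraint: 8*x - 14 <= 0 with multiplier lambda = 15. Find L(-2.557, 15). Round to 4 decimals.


Step 1: Evaluate f(x).
f(-2.557) = 4*(-2.557)^2 + 3*(-2.557) + 12 = 30.482
Step 2: Evaluate g(x).
g(-2.557) = 8*-2.557 - 14 = -34.456
Step 3: Compute Lagrangian.
L = 30.482 + 15*-34.456 = -486.358


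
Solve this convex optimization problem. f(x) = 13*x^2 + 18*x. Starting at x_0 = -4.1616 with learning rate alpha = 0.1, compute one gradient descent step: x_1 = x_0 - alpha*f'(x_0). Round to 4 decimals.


We compute the gradient at x_0 and apply the update.
f'(x) = 26*x + 18
f'(-4.1616) = 26*-4.1616 + 18 = -90.2016
x_1 = -4.1616 - 0.1*-90.2016 = 4.8586


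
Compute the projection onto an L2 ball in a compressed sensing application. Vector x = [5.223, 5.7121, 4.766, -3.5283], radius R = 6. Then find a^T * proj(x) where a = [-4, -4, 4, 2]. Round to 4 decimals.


Step 1: Compute ||x|| (intermediates to 6 decimals).
||x|| = sqrt(5.223^2 + 5.7121^2 + 4.766^2 + (-3.5283)^2) = 9.75046
Step 2: Project.
Since ||x|| > R, scale = R/||x|| = 6/9.75046 = 0.615356, proj(x) = scale * x
proj(x) = [3.214004, 3.514975, 2.932787, -2.171161]
Step 3: Dot product.
a^T * proj(x) = -4*3.214004 - 4*3.514975 + 4*2.932787 + 2*(-2.171161) = -19.5271


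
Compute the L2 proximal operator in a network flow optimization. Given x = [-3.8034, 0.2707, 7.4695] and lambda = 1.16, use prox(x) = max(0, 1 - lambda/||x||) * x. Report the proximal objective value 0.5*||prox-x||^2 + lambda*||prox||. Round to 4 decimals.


Step 1: Compute ||x||.
||x|| = 8.3865
Step 2: Compute scaling factor.
scale = max(0, 1 - 1.16/8.3865) = 0.8617
Step 3: prox(x) = [-3.2773, 0.2333, 6.4363]
||prox(x)|| = 7.2265
Step 4: Proximal objective.
0.5*||prox-x||^2 = 0.6728
lambda*||prox|| = 8.3827
Total = 9.0555


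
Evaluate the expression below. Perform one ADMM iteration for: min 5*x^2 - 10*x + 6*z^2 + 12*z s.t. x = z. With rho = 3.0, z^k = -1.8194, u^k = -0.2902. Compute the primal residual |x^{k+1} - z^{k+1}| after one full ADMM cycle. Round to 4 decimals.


ADMM iteration with rho = 3.0, z^k = -1.8194, u^k = -0.2902
Step 1: x-update.
Minimize 5*x^2 - 10*x + (3.0/2)*(x + 1.8194 - 0.2902)^2
FOC: (2*5 + 3.0)*x = 10 + 3.0*(-1.8194 + 0.2902)
x^{k+1} = 0.4163
Step 2: z-update.
Minimize 6*z^2 + 12*z + (3.0/2)*(0.4163 - z - 0.2902)^2
FOC: (2*6 + 3.0)*z = -12 + 3.0*(0.4163 - 0.2902)
z^{k+1} = -0.7748
Step 3: u-update.
u^{k+1} = -0.2902 + 0.4163 + 0.7748 = 0.9009
Step 4: Primal residual = |0.4163 + 0.7748| = 1.1911


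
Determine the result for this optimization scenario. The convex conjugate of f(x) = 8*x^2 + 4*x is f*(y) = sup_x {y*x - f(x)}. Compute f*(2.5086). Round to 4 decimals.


f*(y) = sup_x {y*x - a*x^2 - b*x} = sup_x {(y-b)*x - a*x^2}
FOC: (y - b) - 2a*x = 0 => x* = (y - b)/(2a)
x* = (2.5086 - 4)/(2*8) = -0.0932
f*(2.5086) = (y-b)^2/(4a) = (2.5086 - 4)^2/(4*8)
= 2.2243/32 = 0.0695


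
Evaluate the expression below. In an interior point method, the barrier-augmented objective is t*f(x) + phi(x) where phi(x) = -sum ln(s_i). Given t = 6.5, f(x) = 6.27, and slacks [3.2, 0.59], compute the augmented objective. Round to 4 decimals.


Step 1: Compute log-barrier.
ln values: [1.1632, -0.5276]
phi = -(1.1632 - 0.5276) = -0.6355
Step 2: Compute augmented objective.
t*f(x) = 6.5*6.27 = 40.755
Total = 40.755 - 0.6355 = 40.1195


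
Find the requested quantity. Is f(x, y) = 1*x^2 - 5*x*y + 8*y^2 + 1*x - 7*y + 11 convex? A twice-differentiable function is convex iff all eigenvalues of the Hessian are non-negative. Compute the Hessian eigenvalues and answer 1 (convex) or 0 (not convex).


The Hessian of f(x,y) = 1*x^2 - 5*x*y + 8*y^2 + 1*x - 7*y + 11 is:
H = [[2, -5], [-5, 16]]
Trace = 2 + 16 = 18
Determinant = 2*16 - (-5)^2 = 7
Discriminant = (18)^2 - 4*7 = 296.0
Eigenvalues: lambda_1 = 0.3977, lambda_2 = 17.6023
The function is convex.

1


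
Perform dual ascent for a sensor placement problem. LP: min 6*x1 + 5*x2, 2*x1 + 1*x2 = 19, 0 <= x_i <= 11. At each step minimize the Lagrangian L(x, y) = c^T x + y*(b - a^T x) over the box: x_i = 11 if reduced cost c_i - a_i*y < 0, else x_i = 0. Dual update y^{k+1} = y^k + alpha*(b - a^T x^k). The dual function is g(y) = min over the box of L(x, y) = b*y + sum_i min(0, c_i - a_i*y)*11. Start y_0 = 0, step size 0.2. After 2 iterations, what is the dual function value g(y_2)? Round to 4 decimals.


Dual ascent for LP: min 6*x1 + 5*x2, 2*x1 + 1*x2 = 19, 0 <= x_i <= 11
Step 1: y^k = 0.0, reduced costs: (6.0, 5.0)
  x^k = (0.0, 0.0), subgradient = b - a^T x = 19.0
  y^{k+1} = 0.0 + 0.2*19.0 = 3.8
Step 2: y^k = 3.8, reduced costs: (-1.6, 1.2)
  x^k = (11.0, 0.0), subgradient = b - a^T x = -3.0
  y^{k+1} = 3.8 + 0.2*-3.0 = 3.2
Dual objective at y_2 = 3.2: reduced costs (-0.4, 1.8), box minimizer x = (11.0, 0.0)
g(y_2) = b*y + (c1 - a1*y)*x1 + (c2 - a2*y)*x2 = 19*3.2 + (-0.4)*11.0 + 1.8*0.0 = 60.8 - 4.4 + 0.0 = 56.4


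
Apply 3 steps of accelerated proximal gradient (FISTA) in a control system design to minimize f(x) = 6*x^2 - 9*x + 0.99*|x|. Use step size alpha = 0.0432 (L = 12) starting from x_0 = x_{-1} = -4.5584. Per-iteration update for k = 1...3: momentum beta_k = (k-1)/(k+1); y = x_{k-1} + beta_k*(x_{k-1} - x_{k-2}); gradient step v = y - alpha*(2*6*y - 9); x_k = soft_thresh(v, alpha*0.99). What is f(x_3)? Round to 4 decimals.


FISTA on f(x) = 6*x^2 - 9*x + 0.99*|x|
L = 12, alpha = 0.0432
Iteration 1: beta = 0.0, y = -4.5584 + 0.0*(-4.5584 + 4.5584) = -4.5584
  grad(y) = -63.7008, v = y - alpha*grad = -1.8065
  prox(v) = soft_thresh(-1.8065, 0.0428) = -1.7638
Iteration 2: beta = 0.3333, y = -1.7638 + 0.3333*(-1.7638 + 4.5584) = -0.8322
  grad(y) = -18.9865, v = y - alpha*grad = -0.012
  prox(v) = soft_thresh(-0.012, 0.0428) = 0.0
Iteration 3: beta = 0.5, y = 0.0 + 0.5*(0.0 + 1.7638) = 0.8819
  grad(y) = 1.5825, v = y - alpha*grad = 0.8135
  prox(v) = soft_thresh(0.8135, 0.0428) = 0.7707
f(x_3) = 6*0.7707^2 - 9*0.7707 + 0.99*|0.7707| = -2.6094


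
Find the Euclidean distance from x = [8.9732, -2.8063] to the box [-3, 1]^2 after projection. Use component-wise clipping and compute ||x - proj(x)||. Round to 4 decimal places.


Project each component onto [-3, 1].
clip(8.9732) = 1.0, clip(-2.8063) = -2.8063
Projection = [1.0, -2.8063]
Squared diffs: [63.5719, 0.0]
Distance = sqrt(63.5719) = 7.9732


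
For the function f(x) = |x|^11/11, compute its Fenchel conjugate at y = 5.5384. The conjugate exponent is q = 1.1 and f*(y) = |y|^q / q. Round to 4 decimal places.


The conjugate exponent q satisfies 1/p + 1/q = 1.
p = 11, so q = 11/(11 - 1) = 1.1
|y|^q = 5.5384^1.1 = 6.5724
f*(5.5384) = 6.5724 / 1.1 = 5.9749


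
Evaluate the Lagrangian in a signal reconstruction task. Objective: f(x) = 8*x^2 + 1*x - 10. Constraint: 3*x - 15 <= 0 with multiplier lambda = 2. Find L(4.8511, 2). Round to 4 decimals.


Step 1: Evaluate f(x).
f(4.8511) = 8*4.8511^2 + 1*4.8511 - 10 = 183.1165
Step 2: Evaluate g(x).
g(4.8511) = 3*4.8511 - 15 = -0.4467
Step 3: Compute Lagrangian.
L = 183.1165 + 2*-0.4467 = 182.2231


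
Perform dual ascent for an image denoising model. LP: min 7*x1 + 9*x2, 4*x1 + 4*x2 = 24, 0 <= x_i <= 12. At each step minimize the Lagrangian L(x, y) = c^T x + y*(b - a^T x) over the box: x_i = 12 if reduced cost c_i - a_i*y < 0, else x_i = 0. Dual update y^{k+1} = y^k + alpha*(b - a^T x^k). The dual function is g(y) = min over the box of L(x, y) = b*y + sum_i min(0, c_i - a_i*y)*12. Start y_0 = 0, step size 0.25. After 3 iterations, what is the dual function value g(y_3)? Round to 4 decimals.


Dual ascent for LP: min 7*x1 + 9*x2, 4*x1 + 4*x2 = 24, 0 <= x_i <= 12
Step 1: y^k = 0.0, reduced costs: (7.0, 9.0)
  x^k = (0.0, 0.0), subgradient = b - a^T x = 24.0
  y^{k+1} = 0.0 + 0.25*24.0 = 6.0
Step 2: y^k = 6.0, reduced costs: (-17.0, -15.0)
  x^k = (12.0, 12.0), subgradient = b - a^T x = -72.0
  y^{k+1} = 6.0 + 0.25*-72.0 = -12.0
Step 3: y^k = -12.0, reduced costs: (55.0, 57.0)
  x^k = (0.0, 0.0), subgradient = b - a^T x = 24.0
  y^{k+1} = -12.0 + 0.25*24.0 = -6.0
Dual objective at y_3 = -6.0: reduced costs (31.0, 33.0), box minimizer x = (0.0, 0.0)
g(y_3) = b*y + (c1 - a1*y)*x1 + (c2 - a2*y)*x2 = 24*(-6.0) + 31.0*0.0 + 33.0*0.0 = -144.0 + 0.0 + 0.0 = -144.0


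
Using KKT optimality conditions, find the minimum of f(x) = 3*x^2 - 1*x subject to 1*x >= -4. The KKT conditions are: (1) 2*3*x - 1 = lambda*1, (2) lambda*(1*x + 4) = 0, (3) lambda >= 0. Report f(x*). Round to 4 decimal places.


Step 1: Try lambda = 0 (constraint inactive).
Stationarity: 2*3*x - 1 = 0
x* = 1/(2*3) = 1/6 = 0.1667 (rounded; the exact value 1/6 is used below)
Check constraint: 1*0.1667 = 0.1667 >= -4 -- satisfied.
Step 2: Compute optimal value.
f(x*) = 3*(1/6)^2 - 1*(1/6) = -0.0833


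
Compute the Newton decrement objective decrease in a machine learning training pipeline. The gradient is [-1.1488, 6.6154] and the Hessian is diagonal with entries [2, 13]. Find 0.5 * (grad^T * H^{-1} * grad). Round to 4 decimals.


Step 1: H is diagonal, so H^(-1) * g = [-0.5744, 0.5089].
Step 2: g^T H^(-1) g = sum_i g_i^2 / H_ii
  = (-1.1488)^2/2 + (6.6154)^2/13
  = 0.6599 + 3.3664 = 4.0263
Step 3: Objective decrease = 0.5 * g^T H^(-1) g = 2.0131


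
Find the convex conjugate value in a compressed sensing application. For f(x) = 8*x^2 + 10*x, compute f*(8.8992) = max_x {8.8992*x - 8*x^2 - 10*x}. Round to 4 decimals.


f*(y) = sup_x {y*x - a*x^2 - b*x} = sup_x {(y-b)*x - a*x^2}
FOC: (y - b) - 2a*x = 0 => x* = (y - b)/(2a)
x* = (8.8992 - 10)/(2*8) = -0.0688
f*(8.8992) = (y-b)^2/(4a) = (8.8992 - 10)^2/(4*8)
= 1.2118/32 = 0.0379


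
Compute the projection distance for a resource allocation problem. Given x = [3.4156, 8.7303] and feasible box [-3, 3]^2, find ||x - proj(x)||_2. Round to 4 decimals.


Project each component onto [-3, 3].
clip(3.4156) = 3.0, clip(8.7303) = 3.0
Projection = [3.0, 3.0]
Squared diffs: [0.1727, 32.8363]
Distance = sqrt(33.009) = 5.7454
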